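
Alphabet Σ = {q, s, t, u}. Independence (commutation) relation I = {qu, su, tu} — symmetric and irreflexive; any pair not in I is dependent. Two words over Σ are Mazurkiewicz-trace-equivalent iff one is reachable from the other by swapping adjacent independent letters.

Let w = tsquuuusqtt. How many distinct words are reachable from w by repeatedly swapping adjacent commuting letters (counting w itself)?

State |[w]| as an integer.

330

#0=t has no predecessor
#1=s depends on [0:t]
#2=q depends on [1:s]
#3=u has no predecessor
#4=u depends on [3:u]
#5=u depends on [4:u]
#6=u depends on [5:u]
#7=s depends on [2:q]
#8=q depends on [7:s]
#9=t depends on [8:q]
#10=t depends on [9:t]
sources: [0:t, 3:u]
N(rest) = Σ N(rest − s) over sources s of rest; N(one piece) = 1:
  size 1 → [6]=1  [10]=1
  size 2 → [5,6]=1  [6,10]=2  [9,10]=1
  size 3 → [4,5,6]=1  [5,6,10]=3  [6,9,10]=3  [8,9,10]=1
  size 4 → [3,4,5,6]=1  [4,5,6,10]=4  [5,6,9,10]=6  [6,8,9,10]=4  [7,8,9,10]=1
  size 5 → [2,7,8,9,10]=1  [3,4,5,6,10]=5  [4,5,6,9,10]=10  [5,6,8,9,10]=10  [6,7,8,9,10]=5
  size 6 → [1,2,7,8,9,10]=1  [2,6,7,8,9,10]=6  [3,4,5,6,9,10]=15  [4,5,6,8,9,10]=20  [5,6,7,8,9,10]=15
  size 7 → [0,1,2,7,8,9,10]=1  [1,2,6,7,8,9,10]=7  [2,5,6,7,8,9,10]=21  [3,4,5,6,8,9,10]=35  [4,5,6,7,8,9,10]=35
  size 8 → [0,1,2,6,7,8,9,10]=8  [1,2,5,6,7,8,9,10]=28  [2,4,5,6,7,8,9,10]=56  [3,4,5,6,7,8,9,10]=70
  size 9 → [0,1,2,5,6,7,8,9,10]=36  [1,2,4,5,6,7,8,9,10]=84  [2,3,4,5,6,7,8,9,10]=126
  first=0(t) contributes 210
  first=3(u) contributes 120
|[w]| = 330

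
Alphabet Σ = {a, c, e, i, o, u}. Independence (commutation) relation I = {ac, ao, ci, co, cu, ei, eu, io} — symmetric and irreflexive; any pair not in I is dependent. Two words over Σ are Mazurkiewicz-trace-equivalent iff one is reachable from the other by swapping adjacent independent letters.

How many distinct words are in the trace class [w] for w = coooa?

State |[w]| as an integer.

20

piece 0:c — minimal
piece 1:o — minimal
piece 2:o rests on {1:o}
piece 3:o rests on {2:o}
piece 4:a — minimal
minimal pieces: {0:c, 1:o, 4:a}
ways to finish when only these pieces remain (= sum over removing one remaining piece with nothing left below it):
  1 left: {0}→1  {3}→1  {4}→1
  2 left: {0,3}→2  {0,4}→2  {2,3}→1  {3,4}→2
  3 left: {0,2,3}→3  {0,3,4}→6  {1,2,3}→1  {2,3,4}→3
  placing 0:c first → 4 extensions
  placing 1:o first → 12 extensions
  placing 4:a first → 4 extensions
total linear extensions = 20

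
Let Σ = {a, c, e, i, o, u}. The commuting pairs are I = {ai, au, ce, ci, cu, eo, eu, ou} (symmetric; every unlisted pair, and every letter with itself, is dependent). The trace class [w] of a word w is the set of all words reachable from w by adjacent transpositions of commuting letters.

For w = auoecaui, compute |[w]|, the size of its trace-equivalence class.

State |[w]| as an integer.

128

0(a) covers ∅
1(u) covers ∅
2(o) covers 0:a
3(e) covers 0:a
4(c) covers 2:o
5(a) covers 3:e, 4:c
6(u) covers 1:u
7(i) covers 2:o, 3:e, 6:u
floor of heap: 0:a, 1:u
completions by unplaced set U, small U first (add the entries for U minus each lowest piece of U):
  |U|=1: {5}:1  {7}:1
  |U|=2: {4,5}:1  {5,7}:2  {6,7}:1
  |U|=3: {1,6,7}:1  {3,5,7}:2  {4,5,7}:3  {5,6,7}:3
  |U|=4: {1,5,6,7}:4  {2,4,5,7}:3  {3,4,5,7}:5  {3,5,6,7}:5  {4,5,6,7}:6
  |U|=5: {1,3,5,6,7}:9  {1,4,5,6,7}:10  {2,3,4,5,7}:8  {2,4,5,6,7}:9  {3,4,5,6,7}:16
  |U|=6: {0,2,3,4,5,7}:8  {1,2,4,5,6,7}:19  {1,3,4,5,6,7}:35  {2,3,4,5,6,7}:33
  start at 0(a): 87
  start at 1(u): 41
sum over floor = 128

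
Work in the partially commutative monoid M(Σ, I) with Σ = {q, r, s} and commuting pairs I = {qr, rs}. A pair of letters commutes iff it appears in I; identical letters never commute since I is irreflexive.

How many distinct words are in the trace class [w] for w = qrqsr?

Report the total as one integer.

#0=q has no predecessor
#1=r has no predecessor
#2=q depends on [0:q]
#3=s depends on [2:q]
#4=r depends on [1:r]
sources: [0:q, 1:r]
N(rest) = Σ N(rest − s) over sources s of rest; N(one piece) = 1:
  size 1 → [3]=1  [4]=1
  size 2 → [1,4]=1  [2,3]=1  [3,4]=2
  size 3 → [0,2,3]=1  [1,3,4]=3  [2,3,4]=3
  first=0(q) contributes 6
  first=1(r) contributes 4
|[w]| = 10

10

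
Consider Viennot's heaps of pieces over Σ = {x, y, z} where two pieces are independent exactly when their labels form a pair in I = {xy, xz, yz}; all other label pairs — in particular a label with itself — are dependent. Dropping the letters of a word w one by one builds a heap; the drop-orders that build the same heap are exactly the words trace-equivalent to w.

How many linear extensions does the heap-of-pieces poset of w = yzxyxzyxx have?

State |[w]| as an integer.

piece 0:y — minimal
piece 1:z — minimal
piece 2:x — minimal
piece 3:y rests on {0:y}
piece 4:x rests on {2:x}
piece 5:z rests on {1:z}
piece 6:y rests on {3:y}
piece 7:x rests on {4:x}
piece 8:x rests on {7:x}
minimal pieces: {0:y, 1:z, 2:x}
ways to finish when only these pieces remain (= sum over removing one remaining piece with nothing left below it):
  1 left: {5}→1  {6}→1  {8}→1
  2 left: {1,5}→1  {3,6}→1  {5,6}→2  {5,8}→2  {6,8}→2  {7,8}→1
  3 left: {0,3,6}→1  {1,5,6}→3  {1,5,8}→3  {3,5,6}→3  {3,6,8}→3  {4,7,8}→1  {5,6,8}→6  {5,7,8}→3  {6,7,8}→3
  4 left: {0,3,5,6}→4  {0,3,6,8}→4  {1,3,5,6}→6  {1,5,6,8}→12  {1,5,7,8}→6  {2,4,7,8}→1  {3,5,6,8}→12  {3,6,7,8}→6  {4,5,7,8}→4  {4,6,7,8}→4  {5,6,7,8}→12
  5 left: {0,1,3,5,6}→10  {0,3,5,6,8}→20  {0,3,6,7,8}→10  {1,3,5,6,8}→30  {1,4,5,7,8}→10  {1,5,6,7,8}→30  {2,4,5,7,8}→5  {2,4,6,7,8}→5  {3,4,6,7,8}→10  {3,5,6,7,8}→30  {4,5,6,7,8}→20
  6 left: {0,1,3,5,6,8}→60  {0,3,4,6,7,8}→20  {0,3,5,6,7,8}→60  {1,2,4,5,7,8}→15  {1,3,5,6,7,8}→90  {1,4,5,6,7,8}→60  {2,3,4,6,7,8}→15  {2,4,5,6,7,8}→30  {3,4,5,6,7,8}→60
  7 left: {0,1,3,5,6,7,8}→210  {0,2,3,4,6,7,8}→35  {0,3,4,5,6,7,8}→140  {1,2,4,5,6,7,8}→105  {1,3,4,5,6,7,8}→210  {2,3,4,5,6,7,8}→105
  placing 0:y first → 420 extensions
  placing 1:z first → 280 extensions
  placing 2:x first → 560 extensions
total linear extensions = 1260

1260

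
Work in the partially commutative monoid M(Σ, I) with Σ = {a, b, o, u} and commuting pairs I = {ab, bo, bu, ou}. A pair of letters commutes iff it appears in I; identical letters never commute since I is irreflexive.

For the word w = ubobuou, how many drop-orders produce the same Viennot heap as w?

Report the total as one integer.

0(u) covers ∅
1(b) covers ∅
2(o) covers ∅
3(b) covers 1:b
4(u) covers 0:u
5(o) covers 2:o
6(u) covers 4:u
floor of heap: 0:u, 1:b, 2:o
completions by unplaced set U, small U first (add the entries for U minus each lowest piece of U):
  |U|=1: {3}:1  {5}:1  {6}:1
  |U|=2: {1,3}:1  {2,5}:1  {3,5}:2  {3,6}:2  {4,6}:1  {5,6}:2
  |U|=3: {0,4,6}:1  {1,3,5}:3  {1,3,6}:3  {2,3,5}:3  {2,5,6}:3  {3,4,6}:3  {3,5,6}:6  {4,5,6}:3
  |U|=4: {0,3,4,6}:4  {0,4,5,6}:4  {1,2,3,5}:6  {1,3,4,6}:6  {1,3,5,6}:12  {2,3,5,6}:12  {2,4,5,6}:6  {3,4,5,6}:12
  |U|=5: {0,1,3,4,6}:10  {0,2,4,5,6}:10  {0,3,4,5,6}:20  {1,2,3,5,6}:30  {1,3,4,5,6}:30  {2,3,4,5,6}:30
  start at 0(u): 90
  start at 1(b): 60
  start at 2(o): 60
sum over floor = 210

210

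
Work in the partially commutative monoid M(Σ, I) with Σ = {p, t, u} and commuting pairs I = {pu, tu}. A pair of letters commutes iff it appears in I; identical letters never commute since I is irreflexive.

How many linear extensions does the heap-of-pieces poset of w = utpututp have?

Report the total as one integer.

piece 0:u — minimal
piece 1:t — minimal
piece 2:p rests on {1:t}
piece 3:u rests on {0:u}
piece 4:t rests on {2:p}
piece 5:u rests on {3:u}
piece 6:t rests on {4:t}
piece 7:p rests on {6:t}
minimal pieces: {0:u, 1:t}
ways to finish when only these pieces remain (= sum over removing one remaining piece with nothing left below it):
  1 left: {5}→1  {7}→1
  2 left: {3,5}→1  {5,7}→2  {6,7}→1
  3 left: {0,3,5}→1  {3,5,7}→3  {4,6,7}→1  {5,6,7}→3
  4 left: {0,3,5,7}→4  {2,4,6,7}→1  {3,5,6,7}→6  {4,5,6,7}→4
  5 left: {0,3,5,6,7}→10  {1,2,4,6,7}→1  {2,4,5,6,7}→5  {3,4,5,6,7}→10
  6 left: {0,3,4,5,6,7}→20  {1,2,4,5,6,7}→6  {2,3,4,5,6,7}→15
  placing 0:u first → 21 extensions
  placing 1:t first → 35 extensions
total linear extensions = 56

56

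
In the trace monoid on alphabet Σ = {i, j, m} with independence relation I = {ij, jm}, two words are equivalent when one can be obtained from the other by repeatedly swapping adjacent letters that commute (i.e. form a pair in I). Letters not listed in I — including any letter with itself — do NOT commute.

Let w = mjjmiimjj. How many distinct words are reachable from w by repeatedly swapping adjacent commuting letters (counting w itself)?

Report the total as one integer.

126

#0=m has no predecessor
#1=j has no predecessor
#2=j depends on [1:j]
#3=m depends on [0:m]
#4=i depends on [3:m]
#5=i depends on [4:i]
#6=m depends on [5:i]
#7=j depends on [2:j]
#8=j depends on [7:j]
sources: [0:m, 1:j]
N(rest) = Σ N(rest − s) over sources s of rest; N(one piece) = 1:
  size 1 → [6]=1  [8]=1
  size 2 → [5,6]=1  [6,8]=2  [7,8]=1
  size 3 → [2,7,8]=1  [4,5,6]=1  [5,6,8]=3  [6,7,8]=3
  size 4 → [1,2,7,8]=1  [2,6,7,8]=4  [3,4,5,6]=1  [4,5,6,8]=4  [5,6,7,8]=6
  size 5 → [0,3,4,5,6]=1  [1,2,6,7,8]=5  [2,5,6,7,8]=10  [3,4,5,6,8]=5  [4,5,6,7,8]=10
  size 6 → [0,3,4,5,6,8]=6  [1,2,5,6,7,8]=15  [2,4,5,6,7,8]=20  [3,4,5,6,7,8]=15
  size 7 → [0,3,4,5,6,7,8]=21  [1,2,4,5,6,7,8]=35  [2,3,4,5,6,7,8]=35
  first=0(m) contributes 70
  first=1(j) contributes 56
|[w]| = 126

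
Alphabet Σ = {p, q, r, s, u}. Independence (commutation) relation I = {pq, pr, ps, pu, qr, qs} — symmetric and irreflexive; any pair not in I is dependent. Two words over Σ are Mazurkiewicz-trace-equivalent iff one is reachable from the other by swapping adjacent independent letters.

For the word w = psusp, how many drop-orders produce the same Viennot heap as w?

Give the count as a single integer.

0(p) covers ∅
1(s) covers ∅
2(u) covers 1:s
3(s) covers 2:u
4(p) covers 0:p
floor of heap: 0:p, 1:s
completions by unplaced set U, small U first (add the entries for U minus each lowest piece of U):
  |U|=1: {3}:1  {4}:1
  |U|=2: {0,4}:1  {2,3}:1  {3,4}:2
  |U|=3: {0,3,4}:3  {1,2,3}:1  {2,3,4}:3
  start at 0(p): 4
  start at 1(s): 6
sum over floor = 10

10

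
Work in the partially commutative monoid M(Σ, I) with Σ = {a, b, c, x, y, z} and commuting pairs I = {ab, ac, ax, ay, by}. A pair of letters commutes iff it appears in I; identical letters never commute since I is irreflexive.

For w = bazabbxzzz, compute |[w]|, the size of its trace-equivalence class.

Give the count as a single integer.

8

0(b) covers ∅
1(a) covers ∅
2(z) covers 0:b, 1:a
3(a) covers 2:z
4(b) covers 2:z
5(b) covers 4:b
6(x) covers 5:b
7(z) covers 3:a, 6:x
8(z) covers 7:z
9(z) covers 8:z
floor of heap: 0:b, 1:a
completions by unplaced set U, small U first (add the entries for U minus each lowest piece of U):
  |U|=1: {9}:1
  |U|=2: {8,9}:1
  |U|=3: {7,8,9}:1
  |U|=4: {3,7,8,9}:1  {6,7,8,9}:1
  |U|=5: {3,6,7,8,9}:2  {5,6,7,8,9}:1
  |U|=6: {3,5,6,7,8,9}:3  {4,5,6,7,8,9}:1
  |U|=7: {3,4,5,6,7,8,9}:4
  |U|=8: {2,3,4,5,6,7,8,9}:4
  start at 0(b): 4
  start at 1(a): 4
sum over floor = 8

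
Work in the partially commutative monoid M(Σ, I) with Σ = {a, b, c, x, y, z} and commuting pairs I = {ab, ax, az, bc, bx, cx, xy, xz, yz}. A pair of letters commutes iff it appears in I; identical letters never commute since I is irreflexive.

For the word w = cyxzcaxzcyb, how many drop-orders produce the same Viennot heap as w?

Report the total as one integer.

0(c) covers ∅
1(y) covers 0:c
2(x) covers ∅
3(z) covers 0:c
4(c) covers 1:y, 3:z
5(a) covers 4:c
6(x) covers 2:x
7(z) covers 4:c
8(c) covers 5:a, 7:z
9(y) covers 8:c
10(b) covers 9:y
floor of heap: 0:c, 2:x
completions by unplaced set U, small U first (add the entries for U minus each lowest piece of U):
  |U|=1: {6}:1  {10}:1
  |U|=2: {2,6}:1  {6,10}:2  {9,10}:1
  |U|=3: {2,6,10}:3  {6,9,10}:3  {8,9,10}:1
  |U|=4: {2,6,9,10}:6  {5,8,9,10}:1  {6,8,9,10}:4  {7,8,9,10}:1
  |U|=5: {2,6,8,9,10}:10  {5,6,8,9,10}:5  {5,7,8,9,10}:2  {6,7,8,9,10}:5
  |U|=6: {2,5,6,8,9,10}:15  {2,6,7,8,9,10}:15  {4,5,7,8,9,10}:2  {5,6,7,8,9,10}:12
  |U|=7: {1,4,5,7,8,9,10}:2  {2,5,6,7,8,9,10}:42  {3,4,5,7,8,9,10}:2  {4,5,6,7,8,9,10}:14
  |U|=8: {1,3,4,5,7,8,9,10}:4  {1,4,5,6,7,8,9,10}:16  {2,4,5,6,7,8,9,10}:56  {3,4,5,6,7,8,9,10}:16
  |U|=9: {0,1,3,4,5,7,8,9,10}:4  {1,2,4,5,6,7,8,9,10}:72  {1,3,4,5,6,7,8,9,10}:36  {2,3,4,5,6,7,8,9,10}:72
  start at 0(c): 180
  start at 2(x): 40
sum over floor = 220

220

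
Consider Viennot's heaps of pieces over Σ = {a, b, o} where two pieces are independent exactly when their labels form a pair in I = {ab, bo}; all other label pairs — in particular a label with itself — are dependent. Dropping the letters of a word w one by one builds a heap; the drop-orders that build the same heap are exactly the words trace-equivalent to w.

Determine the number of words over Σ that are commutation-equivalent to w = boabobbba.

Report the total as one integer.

piece 0:b — minimal
piece 1:o — minimal
piece 2:a rests on {1:o}
piece 3:b rests on {0:b}
piece 4:o rests on {2:a}
piece 5:b rests on {3:b}
piece 6:b rests on {5:b}
piece 7:b rests on {6:b}
piece 8:a rests on {4:o}
minimal pieces: {0:b, 1:o}
ways to finish when only these pieces remain (= sum over removing one remaining piece with nothing left below it):
  1 left: {7}→1  {8}→1
  2 left: {4,8}→1  {6,7}→1  {7,8}→2
  3 left: {2,4,8}→1  {4,7,8}→3  {5,6,7}→1  {6,7,8}→3
  4 left: {1,2,4,8}→1  {2,4,7,8}→4  {3,5,6,7}→1  {4,6,7,8}→6  {5,6,7,8}→4
  5 left: {0,3,5,6,7}→1  {1,2,4,7,8}→5  {2,4,6,7,8}→10  {3,5,6,7,8}→5  {4,5,6,7,8}→10
  6 left: {0,3,5,6,7,8}→6  {1,2,4,6,7,8}→15  {2,4,5,6,7,8}→20  {3,4,5,6,7,8}→15
  7 left: {0,3,4,5,6,7,8}→21  {1,2,4,5,6,7,8}→35  {2,3,4,5,6,7,8}→35
  placing 0:b first → 70 extensions
  placing 1:o first → 56 extensions
total linear extensions = 126

126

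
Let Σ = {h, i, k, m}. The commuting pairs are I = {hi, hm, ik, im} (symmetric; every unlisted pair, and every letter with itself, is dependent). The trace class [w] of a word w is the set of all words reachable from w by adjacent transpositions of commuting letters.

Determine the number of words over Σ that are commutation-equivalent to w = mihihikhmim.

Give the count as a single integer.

piece 0:m — minimal
piece 1:i — minimal
piece 2:h — minimal
piece 3:i rests on {1:i}
piece 4:h rests on {2:h}
piece 5:i rests on {3:i}
piece 6:k rests on {0:m, 4:h}
piece 7:h rests on {6:k}
piece 8:m rests on {6:k}
piece 9:i rests on {5:i}
piece 10:m rests on {8:m}
minimal pieces: {0:m, 1:i, 2:h}
ways to finish when only these pieces remain (= sum over removing one remaining piece with nothing left below it):
  1 left: {7}→1  {9}→1  {10}→1
  2 left: {5,9}→1  {7,9}→2  {7,10}→2  {8,10}→1  {9,10}→2
  3 left: {3,5,9}→1  {5,7,9}→3  {5,9,10}→3  {7,8,10}→3  {7,9,10}→6  {8,9,10}→3
  4 left: {1,3,5,9}→1  {3,5,7,9}→4  {3,5,9,10}→4  {5,7,9,10}→12  {5,8,9,10}→6  {6,7,8,10}→3  {7,8,9,10}→12
  5 left: {0,6,7,8,10}→3  {1,3,5,7,9}→5  {1,3,5,9,10}→5  {3,5,7,9,10}→20  {3,5,8,9,10}→10  {4,6,7,8,10}→3  {5,7,8,9,10}→30  {6,7,8,9,10}→15
  6 left: {0,4,6,7,8,10}→6  {0,6,7,8,9,10}→18  {1,3,5,7,9,10}→30  {1,3,5,8,9,10}→15  {2,4,6,7,8,10}→3  {3,5,7,8,9,10}→60  {4,6,7,8,9,10}→18  {5,6,7,8,9,10}→45
  7 left: {0,2,4,6,7,8,10}→9  {0,4,6,7,8,9,10}→42  {0,5,6,7,8,9,10}→63  {1,3,5,7,8,9,10}→105  {2,4,6,7,8,9,10}→21  {3,5,6,7,8,9,10}→105  {4,5,6,7,8,9,10}→63
  8 left: {0,2,4,6,7,8,9,10}→72  {0,3,5,6,7,8,9,10}→168  {0,4,5,6,7,8,9,10}→168  {1,3,5,6,7,8,9,10}→210  {2,4,5,6,7,8,9,10}→84  {3,4,5,6,7,8,9,10}→168
  9 left: {0,1,3,5,6,7,8,9,10}→378  {0,2,4,5,6,7,8,9,10}→324  {0,3,4,5,6,7,8,9,10}→504  {1,3,4,5,6,7,8,9,10}→378  {2,3,4,5,6,7,8,9,10}→252
  placing 0:m first → 630 extensions
  placing 1:i first → 1080 extensions
  placing 2:h first → 1260 extensions
total linear extensions = 2970

2970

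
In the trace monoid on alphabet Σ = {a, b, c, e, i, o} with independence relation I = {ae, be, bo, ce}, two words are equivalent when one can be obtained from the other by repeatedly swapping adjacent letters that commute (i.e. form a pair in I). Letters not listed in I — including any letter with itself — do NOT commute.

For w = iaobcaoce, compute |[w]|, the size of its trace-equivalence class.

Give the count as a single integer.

drop 0:i onto floor
drop 1:a onto {0:i}
drop 2:o onto {1:a}
drop 3:b onto {1:a}
drop 4:c onto {2:o, 3:b}
drop 5:a onto {4:c}
drop 6:o onto {5:a}
drop 7:c onto {6:o}
drop 8:e onto {6:o}
ground layer = {0:i}
drop-orders for the pieces not yet dropped (sum over which currently-grounded one goes next):
  1 to go: {7} 1  {8} 1
  2 to go: {7,8} 2
  3 to go: {6,7,8} 2
  4 to go: {5,6,7,8} 2
  5 to go: {4,5,6,7,8} 2
  6 to go: {2,4,5,6,7,8} 2  {3,4,5,6,7,8} 2
  7 to go: {2,3,4,5,6,7,8} 4
  if 0:i drops first: 4 orders

4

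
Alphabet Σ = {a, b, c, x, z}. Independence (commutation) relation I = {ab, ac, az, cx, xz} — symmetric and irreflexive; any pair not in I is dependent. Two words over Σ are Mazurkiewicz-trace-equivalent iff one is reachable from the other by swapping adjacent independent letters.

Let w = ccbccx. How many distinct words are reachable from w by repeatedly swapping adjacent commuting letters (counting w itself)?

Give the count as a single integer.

0(c) covers ∅
1(c) covers 0:c
2(b) covers 1:c
3(c) covers 2:b
4(c) covers 3:c
5(x) covers 2:b
floor of heap: 0:c
completions by unplaced set U, small U first (add the entries for U minus each lowest piece of U):
  |U|=1: {4}:1  {5}:1
  |U|=2: {3,4}:1  {4,5}:2
  |U|=3: {3,4,5}:3
  |U|=4: {2,3,4,5}:3
  start at 0(c): 3

3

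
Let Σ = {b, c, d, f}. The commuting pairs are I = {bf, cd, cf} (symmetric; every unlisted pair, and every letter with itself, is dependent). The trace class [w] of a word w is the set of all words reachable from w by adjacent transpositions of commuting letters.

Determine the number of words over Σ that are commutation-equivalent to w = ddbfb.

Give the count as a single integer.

3

drop 0:d onto floor
drop 1:d onto {0:d}
drop 2:b onto {1:d}
drop 3:f onto {1:d}
drop 4:b onto {2:b}
ground layer = {0:d}
drop-orders for the pieces not yet dropped (sum over which currently-grounded one goes next):
  1 to go: {3} 1  {4} 1
  2 to go: {2,4} 1  {3,4} 2
  3 to go: {2,3,4} 3
  if 0:d drops first: 3 orders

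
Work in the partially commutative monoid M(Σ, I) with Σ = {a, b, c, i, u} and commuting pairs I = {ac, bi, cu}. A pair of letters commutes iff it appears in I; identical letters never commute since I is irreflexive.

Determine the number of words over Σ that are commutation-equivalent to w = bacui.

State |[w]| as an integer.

0(b) covers ∅
1(a) covers 0:b
2(c) covers 0:b
3(u) covers 1:a
4(i) covers 2:c, 3:u
floor of heap: 0:b
completions by unplaced set U, small U first (add the entries for U minus each lowest piece of U):
  |U|=1: {4}:1
  |U|=2: {2,4}:1  {3,4}:1
  |U|=3: {1,3,4}:1  {2,3,4}:2
  start at 0(b): 3

3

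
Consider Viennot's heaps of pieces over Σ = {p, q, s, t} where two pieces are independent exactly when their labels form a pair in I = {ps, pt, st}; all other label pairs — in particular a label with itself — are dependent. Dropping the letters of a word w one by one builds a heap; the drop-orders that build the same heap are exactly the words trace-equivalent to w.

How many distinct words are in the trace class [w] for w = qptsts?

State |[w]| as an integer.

drop 0:q onto floor
drop 1:p onto {0:q}
drop 2:t onto {0:q}
drop 3:s onto {0:q}
drop 4:t onto {2:t}
drop 5:s onto {3:s}
ground layer = {0:q}
drop-orders for the pieces not yet dropped (sum over which currently-grounded one goes next):
  1 to go: {1} 1  {4} 1  {5} 1
  2 to go: {1,4} 2  {1,5} 2  {2,4} 1  {3,5} 1  {4,5} 2
  3 to go: {1,2,4} 3  {1,3,5} 3  {1,4,5} 6  {2,4,5} 3  {3,4,5} 3
  4 to go: {1,2,4,5} 12  {1,3,4,5} 12  {2,3,4,5} 6
  if 0:q drops first: 30 orders

30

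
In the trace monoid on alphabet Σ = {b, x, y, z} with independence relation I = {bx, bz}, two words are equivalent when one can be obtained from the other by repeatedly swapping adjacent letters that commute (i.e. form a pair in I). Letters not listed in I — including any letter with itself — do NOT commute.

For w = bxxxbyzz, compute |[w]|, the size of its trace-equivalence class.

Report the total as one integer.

10

0(b) covers ∅
1(x) covers ∅
2(x) covers 1:x
3(x) covers 2:x
4(b) covers 0:b
5(y) covers 3:x, 4:b
6(z) covers 5:y
7(z) covers 6:z
floor of heap: 0:b, 1:x
completions by unplaced set U, small U first (add the entries for U minus each lowest piece of U):
  |U|=1: {7}:1
  |U|=2: {6,7}:1
  |U|=3: {5,6,7}:1
  |U|=4: {3,5,6,7}:1  {4,5,6,7}:1
  |U|=5: {0,4,5,6,7}:1  {2,3,5,6,7}:1  {3,4,5,6,7}:2
  |U|=6: {0,3,4,5,6,7}:3  {1,2,3,5,6,7}:1  {2,3,4,5,6,7}:3
  start at 0(b): 4
  start at 1(x): 6
sum over floor = 10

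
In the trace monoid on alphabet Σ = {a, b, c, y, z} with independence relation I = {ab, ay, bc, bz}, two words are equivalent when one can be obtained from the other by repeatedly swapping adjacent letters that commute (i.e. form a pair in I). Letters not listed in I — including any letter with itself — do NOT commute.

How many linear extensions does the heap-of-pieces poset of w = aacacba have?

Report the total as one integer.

drop 0:a onto floor
drop 1:a onto {0:a}
drop 2:c onto {1:a}
drop 3:a onto {2:c}
drop 4:c onto {3:a}
drop 5:b onto floor
drop 6:a onto {4:c}
ground layer = {0:a, 5:b}
drop-orders for the pieces not yet dropped (sum over which currently-grounded one goes next):
  1 to go: {5} 1  {6} 1
  2 to go: {4,6} 1  {5,6} 2
  3 to go: {3,4,6} 1  {4,5,6} 3
  4 to go: {2,3,4,6} 1  {3,4,5,6} 4
  5 to go: {1,2,3,4,6} 1  {2,3,4,5,6} 5
  if 0:a drops first: 6 orders
  if 5:b drops first: 1 orders
heap linearizations: 7

7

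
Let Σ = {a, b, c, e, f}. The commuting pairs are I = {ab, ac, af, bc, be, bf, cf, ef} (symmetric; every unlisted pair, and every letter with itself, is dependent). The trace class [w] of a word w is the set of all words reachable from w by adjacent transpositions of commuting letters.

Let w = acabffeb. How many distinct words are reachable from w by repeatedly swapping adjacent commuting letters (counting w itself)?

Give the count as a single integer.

1260

drop 0:a onto floor
drop 1:c onto floor
drop 2:a onto {0:a}
drop 3:b onto floor
drop 4:f onto floor
drop 5:f onto {4:f}
drop 6:e onto {1:c, 2:a}
drop 7:b onto {3:b}
ground layer = {0:a, 1:c, 3:b, 4:f}
drop-orders for the pieces not yet dropped (sum over which currently-grounded one goes next):
  1 to go: {5} 1  {6} 1  {7} 1
  2 to go: {1,6} 1  {2,6} 1  {3,7} 1  {4,5} 1  {5,6} 2  {5,7} 2  {6,7} 2
  3 to go: {0,2,6} 1  {1,2,6} 2  {1,5,6} 3  {1,6,7} 3  {2,5,6} 3  {2,6,7} 3  {3,5,7} 3  {3,6,7} 3  {4,5,6} 3  {4,5,7} 3  {5,6,7} 6
  4 to go: {0,1,2,6} 3  {0,2,5,6} 4  {0,2,6,7} 4  {1,2,5,6} 8  {1,2,6,7} 8  {1,3,6,7} 6  {1,4,5,6} 6  {1,5,6,7} 12  {2,3,6,7} 6  {2,4,5,6} 6  {2,5,6,7} 12  {3,4,5,7} 6  {3,5,6,7} 12  {4,5,6,7} 12
  5 to go: {0,1,2,5,6} 15  {0,1,2,6,7} 15  {0,2,3,6,7} 10  {0,2,4,5,6} 10  {0,2,5,6,7} 20  {1,2,3,6,7} 20  {1,2,4,5,6} 20  {1,2,5,6,7} 40  {1,3,5,6,7} 30  {1,4,5,6,7} 30  {2,3,5,6,7} 30  {2,4,5,6,7} 30  {3,4,5,6,7} 30
  6 to go: {0,1,2,3,6,7} 45  {0,1,2,4,5,6} 45  {0,1,2,5,6,7} 90  {0,2,3,5,6,7} 60  {0,2,4,5,6,7} 60  {1,2,3,5,6,7} 120  {1,2,4,5,6,7} 120  {1,3,4,5,6,7} 90  {2,3,4,5,6,7} 90
  if 0:a drops first: 420 orders
  if 1:c drops first: 210 orders
  if 3:b drops first: 315 orders
  if 4:f drops first: 315 orders
heap linearizations: 1260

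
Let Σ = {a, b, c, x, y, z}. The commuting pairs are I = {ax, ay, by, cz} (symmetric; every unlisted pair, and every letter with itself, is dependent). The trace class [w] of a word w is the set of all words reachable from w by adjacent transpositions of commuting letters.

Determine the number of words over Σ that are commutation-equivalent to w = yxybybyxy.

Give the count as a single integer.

10

#0=y has no predecessor
#1=x depends on [0:y]
#2=y depends on [1:x]
#3=b depends on [1:x]
#4=y depends on [2:y]
#5=b depends on [3:b]
#6=y depends on [4:y]
#7=x depends on [5:b, 6:y]
#8=y depends on [7:x]
sources: [0:y]
N(rest) = Σ N(rest − s) over sources s of rest; N(one piece) = 1:
  size 1 → [8]=1
  size 2 → [7,8]=1
  size 3 → [5,7,8]=1  [6,7,8]=1
  size 4 → [3,5,7,8]=1  [4,6,7,8]=1  [5,6,7,8]=2
  size 5 → [2,4,6,7,8]=1  [3,5,6,7,8]=3  [4,5,6,7,8]=3
  size 6 → [2,4,5,6,7,8]=4  [3,4,5,6,7,8]=6
  size 7 → [2,3,4,5,6,7,8]=10
  first=0(y) contributes 10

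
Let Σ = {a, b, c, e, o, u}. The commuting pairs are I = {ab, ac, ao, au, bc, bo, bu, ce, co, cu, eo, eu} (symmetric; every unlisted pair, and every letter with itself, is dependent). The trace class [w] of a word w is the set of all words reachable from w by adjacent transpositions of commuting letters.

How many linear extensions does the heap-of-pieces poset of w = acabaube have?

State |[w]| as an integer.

560

#0=a has no predecessor
#1=c has no predecessor
#2=a depends on [0:a]
#3=b has no predecessor
#4=a depends on [2:a]
#5=u has no predecessor
#6=b depends on [3:b]
#7=e depends on [4:a, 6:b]
sources: [0:a, 1:c, 3:b, 5:u]
N(rest) = Σ N(rest − s) over sources s of rest; N(one piece) = 1:
  size 1 → [1]=1  [5]=1  [7]=1
  size 2 → [1,5]=2  [1,7]=2  [4,7]=1  [5,7]=2  [6,7]=1
  size 3 → [1,4,7]=3  [1,5,7]=6  [1,6,7]=3  [2,4,7]=1  [3,6,7]=1  [4,5,7]=3  [4,6,7]=2  [5,6,7]=3
  size 4 → [0,2,4,7]=1  [1,2,4,7]=4  [1,3,6,7]=4  [1,4,5,7]=12  [1,4,6,7]=8  [1,5,6,7]=12  [2,4,5,7]=4  [2,4,6,7]=3  [3,4,6,7]=3  [3,5,6,7]=4  [4,5,6,7]=8
  size 5 → [0,1,2,4,7]=5  [0,2,4,5,7]=5  [0,2,4,6,7]=4  [1,2,4,5,7]=20  [1,2,4,6,7]=15  [1,3,4,6,7]=15  [1,3,5,6,7]=20  [1,4,5,6,7]=40  [2,3,4,6,7]=6  [2,4,5,6,7]=15  [3,4,5,6,7]=15
  size 6 → [0,1,2,4,5,7]=30  [0,1,2,4,6,7]=24  [0,2,3,4,6,7]=10  [0,2,4,5,6,7]=24  [1,2,3,4,6,7]=36  [1,2,4,5,6,7]=90  [1,3,4,5,6,7]=90  [2,3,4,5,6,7]=36
  first=0(a) contributes 252
  first=1(c) contributes 70
  first=3(b) contributes 168
  first=5(u) contributes 70
|[w]| = 560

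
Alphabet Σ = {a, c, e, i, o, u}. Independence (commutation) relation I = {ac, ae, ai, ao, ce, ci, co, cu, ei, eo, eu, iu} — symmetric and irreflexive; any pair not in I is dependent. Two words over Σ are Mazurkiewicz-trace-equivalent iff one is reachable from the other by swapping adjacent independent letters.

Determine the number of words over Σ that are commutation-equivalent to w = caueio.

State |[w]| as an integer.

piece 0:c — minimal
piece 1:a — minimal
piece 2:u rests on {1:a}
piece 3:e — minimal
piece 4:i — minimal
piece 5:o rests on {2:u, 4:i}
minimal pieces: {0:c, 1:a, 3:e, 4:i}
ways to finish when only these pieces remain (= sum over removing one remaining piece with nothing left below it):
  1 left: {0}→1  {3}→1  {5}→1
  2 left: {0,3}→2  {0,5}→2  {2,5}→1  {3,5}→2  {4,5}→1
  3 left: {0,2,5}→3  {0,3,5}→6  {0,4,5}→3  {1,2,5}→1  {2,3,5}→3  {2,4,5}→2  {3,4,5}→3
  4 left: {0,1,2,5}→4  {0,2,3,5}→12  {0,2,4,5}→8  {0,3,4,5}→12  {1,2,3,5}→4  {1,2,4,5}→3  {2,3,4,5}→8
  placing 0:c first → 15 extensions
  placing 1:a first → 40 extensions
  placing 3:e first → 15 extensions
  placing 4:i first → 20 extensions
total linear extensions = 90

90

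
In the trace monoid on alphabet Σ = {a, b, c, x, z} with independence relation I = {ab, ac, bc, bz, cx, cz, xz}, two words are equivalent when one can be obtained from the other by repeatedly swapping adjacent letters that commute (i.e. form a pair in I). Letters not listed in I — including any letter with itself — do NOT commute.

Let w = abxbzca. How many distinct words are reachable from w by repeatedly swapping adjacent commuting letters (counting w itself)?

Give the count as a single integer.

piece 0:a — minimal
piece 1:b — minimal
piece 2:x rests on {0:a, 1:b}
piece 3:b rests on {2:x}
piece 4:z rests on {0:a}
piece 5:c — minimal
piece 6:a rests on {2:x, 4:z}
minimal pieces: {0:a, 1:b, 5:c}
ways to finish when only these pieces remain (= sum over removing one remaining piece with nothing left below it):
  1 left: {3}→1  {5}→1  {6}→1
  2 left: {3,5}→2  {3,6}→2  {4,6}→1  {5,6}→2
  3 left: {2,3,6}→2  {3,4,6}→3  {3,5,6}→6  {4,5,6}→3
  4 left: {1,2,3,6}→2  {2,3,4,6}→5  {2,3,5,6}→8  {3,4,5,6}→12
  5 left: {0,2,3,4,6}→5  {1,2,3,4,6}→7  {1,2,3,5,6}→10  {2,3,4,5,6}→25
  placing 0:a first → 42 extensions
  placing 1:b first → 30 extensions
  placing 5:c first → 12 extensions
total linear extensions = 84

84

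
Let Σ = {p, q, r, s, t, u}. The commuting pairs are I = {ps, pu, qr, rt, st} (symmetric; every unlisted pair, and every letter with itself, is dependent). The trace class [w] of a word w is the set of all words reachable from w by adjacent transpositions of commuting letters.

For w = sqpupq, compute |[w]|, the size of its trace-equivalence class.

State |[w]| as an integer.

3

piece 0:s — minimal
piece 1:q rests on {0:s}
piece 2:p rests on {1:q}
piece 3:u rests on {1:q}
piece 4:p rests on {2:p}
piece 5:q rests on {3:u, 4:p}
minimal pieces: {0:s}
ways to finish when only these pieces remain (= sum over removing one remaining piece with nothing left below it):
  1 left: {5}→1
  2 left: {3,5}→1  {4,5}→1
  3 left: {2,4,5}→1  {3,4,5}→2
  4 left: {2,3,4,5}→3
  placing 0:s first → 3 extensions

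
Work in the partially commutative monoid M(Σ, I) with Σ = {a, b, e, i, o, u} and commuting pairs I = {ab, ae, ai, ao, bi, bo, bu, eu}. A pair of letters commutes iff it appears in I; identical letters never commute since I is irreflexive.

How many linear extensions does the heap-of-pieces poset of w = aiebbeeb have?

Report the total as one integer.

0(a) covers ∅
1(i) covers ∅
2(e) covers 1:i
3(b) covers 2:e
4(b) covers 3:b
5(e) covers 4:b
6(e) covers 5:e
7(b) covers 6:e
floor of heap: 0:a, 1:i
completions by unplaced set U, small U first (add the entries for U minus each lowest piece of U):
  |U|=1: {0}:1  {7}:1
  |U|=2: {0,7}:2  {6,7}:1
  |U|=3: {0,6,7}:3  {5,6,7}:1
  |U|=4: {0,5,6,7}:4  {4,5,6,7}:1
  |U|=5: {0,4,5,6,7}:5  {3,4,5,6,7}:1
  |U|=6: {0,3,4,5,6,7}:6  {2,3,4,5,6,7}:1
  start at 0(a): 1
  start at 1(i): 7
sum over floor = 8

8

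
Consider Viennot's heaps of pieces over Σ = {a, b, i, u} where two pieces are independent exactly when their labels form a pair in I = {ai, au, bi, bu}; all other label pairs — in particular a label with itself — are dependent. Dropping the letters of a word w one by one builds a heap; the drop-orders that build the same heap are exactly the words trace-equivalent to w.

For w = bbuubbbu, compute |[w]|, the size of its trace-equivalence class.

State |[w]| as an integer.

56

drop 0:b onto floor
drop 1:b onto {0:b}
drop 2:u onto floor
drop 3:u onto {2:u}
drop 4:b onto {1:b}
drop 5:b onto {4:b}
drop 6:b onto {5:b}
drop 7:u onto {3:u}
ground layer = {0:b, 2:u}
drop-orders for the pieces not yet dropped (sum over which currently-grounded one goes next):
  1 to go: {6} 1  {7} 1
  2 to go: {3,7} 1  {5,6} 1  {6,7} 2
  3 to go: {2,3,7} 1  {3,6,7} 3  {4,5,6} 1  {5,6,7} 3
  4 to go: {1,4,5,6} 1  {2,3,6,7} 4  {3,5,6,7} 6  {4,5,6,7} 4
  5 to go: {0,1,4,5,6} 1  {1,4,5,6,7} 5  {2,3,5,6,7} 10  {3,4,5,6,7} 10
  6 to go: {0,1,4,5,6,7} 6  {1,3,4,5,6,7} 15  {2,3,4,5,6,7} 20
  if 0:b drops first: 35 orders
  if 2:u drops first: 21 orders
heap linearizations: 56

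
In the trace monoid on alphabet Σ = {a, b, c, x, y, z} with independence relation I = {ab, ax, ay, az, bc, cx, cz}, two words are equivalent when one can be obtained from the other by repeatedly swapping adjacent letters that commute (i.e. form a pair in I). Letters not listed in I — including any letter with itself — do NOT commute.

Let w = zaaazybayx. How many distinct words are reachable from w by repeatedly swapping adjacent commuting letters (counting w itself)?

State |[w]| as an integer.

210

#0=z has no predecessor
#1=a has no predecessor
#2=a depends on [1:a]
#3=a depends on [2:a]
#4=z depends on [0:z]
#5=y depends on [4:z]
#6=b depends on [5:y]
#7=a depends on [3:a]
#8=y depends on [6:b]
#9=x depends on [8:y]
sources: [0:z, 1:a]
N(rest) = Σ N(rest − s) over sources s of rest; N(one piece) = 1:
  size 1 → [7]=1  [9]=1
  size 2 → [3,7]=1  [7,9]=2  [8,9]=1
  size 3 → [2,3,7]=1  [3,7,9]=3  [6,8,9]=1  [7,8,9]=3
  size 4 → [1,2,3,7]=1  [2,3,7,9]=4  [3,7,8,9]=6  [5,6,8,9]=1  [6,7,8,9]=4
  size 5 → [1,2,3,7,9]=5  [2,3,7,8,9]=10  [3,6,7,8,9]=10  [4,5,6,8,9]=1  [5,6,7,8,9]=5
  size 6 → [0,4,5,6,8,9]=1  [1,2,3,7,8,9]=15  [2,3,6,7,8,9]=20  [3,5,6,7,8,9]=15  [4,5,6,7,8,9]=6
  size 7 → [0,4,5,6,7,8,9]=7  [1,2,3,6,7,8,9]=35  [2,3,5,6,7,8,9]=35  [3,4,5,6,7,8,9]=21
  size 8 → [0,3,4,5,6,7,8,9]=28  [1,2,3,5,6,7,8,9]=70  [2,3,4,5,6,7,8,9]=56
  first=0(z) contributes 126
  first=1(a) contributes 84
|[w]| = 210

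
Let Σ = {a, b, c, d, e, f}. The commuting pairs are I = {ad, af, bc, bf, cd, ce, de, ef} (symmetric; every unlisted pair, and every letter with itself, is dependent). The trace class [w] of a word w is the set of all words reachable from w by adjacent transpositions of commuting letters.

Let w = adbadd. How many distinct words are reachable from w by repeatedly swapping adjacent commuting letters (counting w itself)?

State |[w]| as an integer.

6

0(a) covers ∅
1(d) covers ∅
2(b) covers 0:a, 1:d
3(a) covers 2:b
4(d) covers 2:b
5(d) covers 4:d
floor of heap: 0:a, 1:d
completions by unplaced set U, small U first (add the entries for U minus each lowest piece of U):
  |U|=1: {3}:1  {5}:1
  |U|=2: {3,5}:2  {4,5}:1
  |U|=3: {3,4,5}:3
  |U|=4: {2,3,4,5}:3
  start at 0(a): 3
  start at 1(d): 3
sum over floor = 6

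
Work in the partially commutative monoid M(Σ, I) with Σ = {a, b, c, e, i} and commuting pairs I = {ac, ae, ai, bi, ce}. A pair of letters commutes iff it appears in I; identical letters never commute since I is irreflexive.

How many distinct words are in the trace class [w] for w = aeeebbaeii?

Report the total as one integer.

0(a) covers ∅
1(e) covers ∅
2(e) covers 1:e
3(e) covers 2:e
4(b) covers 0:a, 3:e
5(b) covers 4:b
6(a) covers 5:b
7(e) covers 5:b
8(i) covers 7:e
9(i) covers 8:i
floor of heap: 0:a, 1:e
completions by unplaced set U, small U first (add the entries for U minus each lowest piece of U):
  |U|=1: {6}:1  {9}:1
  |U|=2: {6,9}:2  {8,9}:1
  |U|=3: {6,8,9}:3  {7,8,9}:1
  |U|=4: {6,7,8,9}:4
  |U|=5: {5,6,7,8,9}:4
  |U|=6: {4,5,6,7,8,9}:4
  |U|=7: {0,4,5,6,7,8,9}:4  {3,4,5,6,7,8,9}:4
  |U|=8: {0,3,4,5,6,7,8,9}:8  {2,3,4,5,6,7,8,9}:4
  start at 0(a): 4
  start at 1(e): 12
sum over floor = 16

16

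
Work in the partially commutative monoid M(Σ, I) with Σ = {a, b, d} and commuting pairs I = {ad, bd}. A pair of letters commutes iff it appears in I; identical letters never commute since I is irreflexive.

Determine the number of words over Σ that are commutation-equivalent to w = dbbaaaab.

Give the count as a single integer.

8

#0=d has no predecessor
#1=b has no predecessor
#2=b depends on [1:b]
#3=a depends on [2:b]
#4=a depends on [3:a]
#5=a depends on [4:a]
#6=a depends on [5:a]
#7=b depends on [6:a]
sources: [0:d, 1:b]
N(rest) = Σ N(rest − s) over sources s of rest; N(one piece) = 1:
  size 1 → [0]=1  [7]=1
  size 2 → [0,7]=2  [6,7]=1
  size 3 → [0,6,7]=3  [5,6,7]=1
  size 4 → [0,5,6,7]=4  [4,5,6,7]=1
  size 5 → [0,4,5,6,7]=5  [3,4,5,6,7]=1
  size 6 → [0,3,4,5,6,7]=6  [2,3,4,5,6,7]=1
  first=0(d) contributes 1
  first=1(b) contributes 7
|[w]| = 8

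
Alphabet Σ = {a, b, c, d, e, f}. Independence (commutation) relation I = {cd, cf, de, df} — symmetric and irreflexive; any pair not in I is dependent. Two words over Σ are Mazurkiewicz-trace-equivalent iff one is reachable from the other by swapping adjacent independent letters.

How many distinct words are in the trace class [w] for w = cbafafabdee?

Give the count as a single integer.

3

0(c) covers ∅
1(b) covers 0:c
2(a) covers 1:b
3(f) covers 2:a
4(a) covers 3:f
5(f) covers 4:a
6(a) covers 5:f
7(b) covers 6:a
8(d) covers 7:b
9(e) covers 7:b
10(e) covers 9:e
floor of heap: 0:c
completions by unplaced set U, small U first (add the entries for U minus each lowest piece of U):
  |U|=1: {8}:1  {10}:1
  |U|=2: {8,10}:2  {9,10}:1
  |U|=3: {8,9,10}:3
  |U|=4: {7,8,9,10}:3
  |U|=5: {6,7,8,9,10}:3
  |U|=6: {5,6,7,8,9,10}:3
  |U|=7: {4,5,6,7,8,9,10}:3
  |U|=8: {3,4,5,6,7,8,9,10}:3
  |U|=9: {2,3,4,5,6,7,8,9,10}:3
  start at 0(c): 3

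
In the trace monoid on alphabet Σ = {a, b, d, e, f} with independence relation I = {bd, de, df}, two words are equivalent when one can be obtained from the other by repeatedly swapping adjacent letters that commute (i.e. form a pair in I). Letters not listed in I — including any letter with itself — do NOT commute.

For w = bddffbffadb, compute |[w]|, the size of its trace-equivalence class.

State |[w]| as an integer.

drop 0:b onto floor
drop 1:d onto floor
drop 2:d onto {1:d}
drop 3:f onto {0:b}
drop 4:f onto {3:f}
drop 5:b onto {4:f}
drop 6:f onto {5:b}
drop 7:f onto {6:f}
drop 8:a onto {2:d, 7:f}
drop 9:d onto {8:a}
drop 10:b onto {8:a}
ground layer = {0:b, 1:d}
drop-orders for the pieces not yet dropped (sum over which currently-grounded one goes next):
  1 to go: {9} 1  {10} 1
  2 to go: {9,10} 2
  3 to go: {8,9,10} 2
  4 to go: {2,8,9,10} 2  {7,8,9,10} 2
  5 to go: {1,2,8,9,10} 2  {2,7,8,9,10} 4  {6,7,8,9,10} 2
  6 to go: {1,2,7,8,9,10} 6  {2,6,7,8,9,10} 6  {5,6,7,8,9,10} 2
  7 to go: {1,2,6,7,8,9,10} 12  {2,5,6,7,8,9,10} 8  {4,5,6,7,8,9,10} 2
  8 to go: {1,2,5,6,7,8,9,10} 20  {2,4,5,6,7,8,9,10} 10  {3,4,5,6,7,8,9,10} 2
  9 to go: {0,3,4,5,6,7,8,9,10} 2  {1,2,4,5,6,7,8,9,10} 30  {2,3,4,5,6,7,8,9,10} 12
  if 0:b drops first: 42 orders
  if 1:d drops first: 14 orders
heap linearizations: 56

56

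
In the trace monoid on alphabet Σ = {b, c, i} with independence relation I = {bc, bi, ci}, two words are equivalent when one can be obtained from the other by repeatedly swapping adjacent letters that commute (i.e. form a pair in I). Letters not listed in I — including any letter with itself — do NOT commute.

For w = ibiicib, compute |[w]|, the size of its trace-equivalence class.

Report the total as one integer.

#0=i has no predecessor
#1=b has no predecessor
#2=i depends on [0:i]
#3=i depends on [2:i]
#4=c has no predecessor
#5=i depends on [3:i]
#6=b depends on [1:b]
sources: [0:i, 1:b, 4:c]
N(rest) = Σ N(rest − s) over sources s of rest; N(one piece) = 1:
  size 1 → [4]=1  [5]=1  [6]=1
  size 2 → [1,6]=1  [3,5]=1  [4,5]=2  [4,6]=2  [5,6]=2
  size 3 → [1,4,6]=3  [1,5,6]=3  [2,3,5]=1  [3,4,5]=3  [3,5,6]=3  [4,5,6]=6
  size 4 → [0,2,3,5]=1  [1,3,5,6]=6  [1,4,5,6]=12  [2,3,4,5]=4  [2,3,5,6]=4  [3,4,5,6]=12
  size 5 → [0,2,3,4,5]=5  [0,2,3,5,6]=5  [1,2,3,5,6]=10  [1,3,4,5,6]=30  [2,3,4,5,6]=20
  first=0(i) contributes 60
  first=1(b) contributes 30
  first=4(c) contributes 15
|[w]| = 105

105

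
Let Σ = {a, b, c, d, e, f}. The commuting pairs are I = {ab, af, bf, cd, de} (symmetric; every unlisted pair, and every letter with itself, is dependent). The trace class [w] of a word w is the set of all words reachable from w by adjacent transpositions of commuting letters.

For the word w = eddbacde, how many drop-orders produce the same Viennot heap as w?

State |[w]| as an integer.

piece 0:e — minimal
piece 1:d — minimal
piece 2:d rests on {1:d}
piece 3:b rests on {0:e, 2:d}
piece 4:a rests on {0:e, 2:d}
piece 5:c rests on {3:b, 4:a}
piece 6:d rests on {3:b, 4:a}
piece 7:e rests on {5:c}
minimal pieces: {0:e, 1:d}
ways to finish when only these pieces remain (= sum over removing one remaining piece with nothing left below it):
  1 left: {6}→1  {7}→1
  2 left: {5,7}→1  {6,7}→2
  3 left: {5,6,7}→3
  4 left: {3,5,6,7}→3  {4,5,6,7}→3
  5 left: {3,4,5,6,7}→6
  6 left: {0,3,4,5,6,7}→6  {2,3,4,5,6,7}→6
  placing 0:e first → 6 extensions
  placing 1:d first → 12 extensions
total linear extensions = 18

18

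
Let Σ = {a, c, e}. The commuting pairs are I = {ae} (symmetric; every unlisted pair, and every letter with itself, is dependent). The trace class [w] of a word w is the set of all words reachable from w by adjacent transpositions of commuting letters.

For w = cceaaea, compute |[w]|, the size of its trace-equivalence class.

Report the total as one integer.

#0=c has no predecessor
#1=c depends on [0:c]
#2=e depends on [1:c]
#3=a depends on [1:c]
#4=a depends on [3:a]
#5=e depends on [2:e]
#6=a depends on [4:a]
sources: [0:c]
N(rest) = Σ N(rest − s) over sources s of rest; N(one piece) = 1:
  size 1 → [5]=1  [6]=1
  size 2 → [2,5]=1  [4,6]=1  [5,6]=2
  size 3 → [2,5,6]=3  [3,4,6]=1  [4,5,6]=3
  size 4 → [2,4,5,6]=6  [3,4,5,6]=4
  size 5 → [2,3,4,5,6]=10
  first=0(c) contributes 10

10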